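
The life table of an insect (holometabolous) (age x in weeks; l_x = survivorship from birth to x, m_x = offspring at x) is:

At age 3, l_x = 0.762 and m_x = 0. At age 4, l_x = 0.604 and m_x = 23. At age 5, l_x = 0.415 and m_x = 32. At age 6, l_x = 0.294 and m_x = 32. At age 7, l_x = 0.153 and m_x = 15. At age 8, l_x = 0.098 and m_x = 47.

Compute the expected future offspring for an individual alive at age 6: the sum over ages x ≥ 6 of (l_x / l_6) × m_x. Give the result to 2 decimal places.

55.47

l_6 = 0.294. Conditional survival from age 6 to x is l_x / l_6.
  x=6: (0.294/0.294) × 32 = 32.0000
  x=7: (0.153/0.294) × 15 = 7.8061
  x=8: (0.098/0.294) × 47 = 15.6667
Sum = 32.0000 + 7.8061 + 15.6667 = 55.4728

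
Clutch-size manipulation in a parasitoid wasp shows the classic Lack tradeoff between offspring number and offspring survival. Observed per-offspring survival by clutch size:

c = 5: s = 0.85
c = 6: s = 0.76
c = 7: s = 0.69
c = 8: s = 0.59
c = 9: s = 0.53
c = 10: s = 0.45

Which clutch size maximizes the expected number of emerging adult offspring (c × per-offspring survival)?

Expected emerging adult offspring = c × s(c):
  c=5: 5 × 0.85 = 4.250
  c=6: 6 × 0.76 = 4.560
  c=7: 7 × 0.69 = 4.830
  c=8: 8 × 0.59 = 4.720
  c=9: 9 × 0.53 = 4.770
  c=10: 10 × 0.45 = 4.500
Maximum at c = 7 (4.830 emerging adult offspring).

7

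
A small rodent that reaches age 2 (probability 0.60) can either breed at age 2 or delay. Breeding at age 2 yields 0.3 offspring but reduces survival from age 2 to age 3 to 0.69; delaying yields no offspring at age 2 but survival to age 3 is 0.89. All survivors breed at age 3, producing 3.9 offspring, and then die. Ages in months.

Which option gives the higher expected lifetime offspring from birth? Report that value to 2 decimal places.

2.08

breed at age 2: R₀ = 0.60 × (0.3 + 0.69 × 3.9) = 0.60 × 2.9910 = 1.7946
delay to age 3: R₀ = 0.60 × (0.89 × 3.9) = 0.60 × 3.4710 = 2.0826
Higher: delay to age 3 (2.0826).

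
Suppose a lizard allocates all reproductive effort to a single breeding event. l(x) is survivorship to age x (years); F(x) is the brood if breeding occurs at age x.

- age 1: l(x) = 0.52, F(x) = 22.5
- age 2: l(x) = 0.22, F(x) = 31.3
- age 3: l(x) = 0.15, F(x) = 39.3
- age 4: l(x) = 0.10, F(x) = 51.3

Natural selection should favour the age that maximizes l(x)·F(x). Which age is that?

1

Expected offspring if breeding at age x = l(x) × F(x):
  age 1: 0.52 × 22.5 = 11.700
  age 2: 0.22 × 31.3 = 6.886
  age 3: 0.15 × 39.3 = 5.895
  age 4: 0.10 × 51.3 = 5.130
Maximum at age 1 (11.700).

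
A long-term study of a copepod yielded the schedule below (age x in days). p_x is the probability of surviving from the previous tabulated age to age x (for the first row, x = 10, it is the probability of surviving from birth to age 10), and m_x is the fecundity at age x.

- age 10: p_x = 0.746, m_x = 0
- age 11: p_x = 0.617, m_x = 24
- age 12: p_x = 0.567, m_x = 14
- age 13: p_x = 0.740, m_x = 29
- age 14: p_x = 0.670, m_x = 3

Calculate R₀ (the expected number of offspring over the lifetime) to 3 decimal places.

20.689

Survivorship from birth: l_x = p_10·p_11·…·p_x.
  l_10 = 0.74600
  l_11 = 0.46028
  l_12 = 0.26098
  l_13 = 0.19313
  l_14 = 0.12939
R₀ = Σ l_x m_x:
  age 10: 0.74600 × 0 = 0.0000
  age 11: 0.46028 × 24 = 11.0467
  age 12: 0.26098 × 14 = 3.6537
  age 13: 0.19313 × 29 = 5.6008
  age 14: 0.12939 × 3 = 0.3882
R₀ = 0.0000 + 11.0467 + 3.6537 + 5.6008 + 0.3882 = 20.6894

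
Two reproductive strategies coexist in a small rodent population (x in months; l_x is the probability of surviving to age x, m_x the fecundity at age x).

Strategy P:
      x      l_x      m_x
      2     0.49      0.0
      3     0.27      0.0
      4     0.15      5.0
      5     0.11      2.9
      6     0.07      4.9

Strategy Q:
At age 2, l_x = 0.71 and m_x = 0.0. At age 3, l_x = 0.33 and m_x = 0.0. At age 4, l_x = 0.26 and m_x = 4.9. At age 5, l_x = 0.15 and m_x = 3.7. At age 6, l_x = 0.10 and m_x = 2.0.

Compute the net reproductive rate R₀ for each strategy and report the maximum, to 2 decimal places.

Strategy P: R₀ = 0.49×0.0 + 0.27×0.0 + 0.15×5.0 + 0.11×2.9 + 0.07×4.9 = 1.4120
Strategy Q: R₀ = 0.71×0.0 + 0.33×0.0 + 0.26×4.9 + 0.15×3.7 + 0.10×2.0 = 2.0290
Highest R₀: strategy Q with 2.0290.

2.03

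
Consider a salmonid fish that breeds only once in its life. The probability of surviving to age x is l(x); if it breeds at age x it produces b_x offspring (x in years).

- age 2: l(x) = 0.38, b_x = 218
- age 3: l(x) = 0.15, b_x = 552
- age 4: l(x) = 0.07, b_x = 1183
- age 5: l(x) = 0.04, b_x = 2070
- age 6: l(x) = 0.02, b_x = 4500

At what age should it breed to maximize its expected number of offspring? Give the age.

6

Expected offspring if breeding at age x = l(x) × b_x:
  age 2: 0.38 × 218 = 82.840
  age 3: 0.15 × 552 = 82.800
  age 4: 0.07 × 1183 = 82.810
  age 5: 0.04 × 2070 = 82.800
  age 6: 0.02 × 4500 = 90.000
Maximum at age 6 (90.000).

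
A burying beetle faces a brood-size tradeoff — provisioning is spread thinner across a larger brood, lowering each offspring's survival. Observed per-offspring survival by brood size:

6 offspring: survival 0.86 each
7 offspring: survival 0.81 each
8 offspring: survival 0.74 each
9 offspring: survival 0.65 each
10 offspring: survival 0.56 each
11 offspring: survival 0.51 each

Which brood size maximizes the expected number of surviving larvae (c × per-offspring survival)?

8

Expected surviving larvae = c × s(c):
  c=6: 6 × 0.86 = 5.160
  c=7: 7 × 0.81 = 5.670
  c=8: 8 × 0.74 = 5.920
  c=9: 9 × 0.65 = 5.850
  c=10: 10 × 0.56 = 5.600
  c=11: 11 × 0.51 = 5.610
Maximum at c = 8 (5.920 surviving larvae).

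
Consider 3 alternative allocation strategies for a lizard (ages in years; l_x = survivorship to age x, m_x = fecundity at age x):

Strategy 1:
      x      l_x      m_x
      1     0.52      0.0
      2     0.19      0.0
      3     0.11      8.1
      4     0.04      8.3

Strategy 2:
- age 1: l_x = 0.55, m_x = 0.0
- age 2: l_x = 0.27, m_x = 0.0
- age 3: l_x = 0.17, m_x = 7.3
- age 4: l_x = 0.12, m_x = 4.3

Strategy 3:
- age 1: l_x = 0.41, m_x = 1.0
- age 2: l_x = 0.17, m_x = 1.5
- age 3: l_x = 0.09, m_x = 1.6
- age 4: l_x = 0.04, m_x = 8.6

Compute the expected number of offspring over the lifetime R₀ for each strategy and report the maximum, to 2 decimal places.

1.76

Strategy 1: R₀ = 0.52×0.0 + 0.19×0.0 + 0.11×8.1 + 0.04×8.3 = 1.2230
Strategy 2: R₀ = 0.55×0.0 + 0.27×0.0 + 0.17×7.3 + 0.12×4.3 = 1.7570
Strategy 3: R₀ = 0.41×1.0 + 0.17×1.5 + 0.09×1.6 + 0.04×8.6 = 1.1530
Highest R₀: strategy 2 with 1.7570.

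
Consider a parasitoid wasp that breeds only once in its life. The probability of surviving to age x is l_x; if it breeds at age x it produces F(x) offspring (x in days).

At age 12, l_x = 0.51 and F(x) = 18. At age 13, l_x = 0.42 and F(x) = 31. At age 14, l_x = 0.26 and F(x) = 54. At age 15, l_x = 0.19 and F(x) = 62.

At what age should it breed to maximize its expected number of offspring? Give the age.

14

Expected offspring if breeding at age x = l_x × F(x):
  age 12: 0.51 × 18 = 9.180
  age 13: 0.42 × 31 = 13.020
  age 14: 0.26 × 54 = 14.040
  age 15: 0.19 × 62 = 11.780
Maximum at age 14 (14.040).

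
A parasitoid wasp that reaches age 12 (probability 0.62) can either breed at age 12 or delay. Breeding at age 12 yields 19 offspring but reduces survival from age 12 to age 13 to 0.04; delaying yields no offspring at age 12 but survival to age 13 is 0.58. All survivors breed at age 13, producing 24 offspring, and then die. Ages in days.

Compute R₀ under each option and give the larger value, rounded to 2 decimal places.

breed at age 12: R₀ = 0.62 × (19 + 0.04 × 24) = 0.62 × 19.9600 = 12.3752
delay to age 13: R₀ = 0.62 × (0.58 × 24) = 0.62 × 13.9200 = 8.6304
Higher: breed at age 12 (12.3752).

12.38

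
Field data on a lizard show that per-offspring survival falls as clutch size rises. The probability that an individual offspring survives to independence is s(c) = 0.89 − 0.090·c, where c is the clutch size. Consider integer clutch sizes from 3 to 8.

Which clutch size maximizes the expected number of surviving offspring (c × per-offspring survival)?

5

Expected surviving offspring = c × s(c):
  c=3: 3 × 0.620 = 1.860
  c=4: 4 × 0.530 = 2.120
  c=5: 5 × 0.440 = 2.200
  c=6: 6 × 0.350 = 2.100
  c=7: 7 × 0.260 = 1.820
  c=8: 8 × 0.170 = 1.360
Maximum at c = 5 (2.200 surviving offspring).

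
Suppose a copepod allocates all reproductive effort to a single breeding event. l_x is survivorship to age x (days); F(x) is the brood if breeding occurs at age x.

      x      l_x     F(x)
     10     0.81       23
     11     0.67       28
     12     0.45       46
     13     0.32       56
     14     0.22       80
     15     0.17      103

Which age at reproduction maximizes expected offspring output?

12

Expected offspring if breeding at age x = l_x × F(x):
  age 10: 0.81 × 23 = 18.630
  age 11: 0.67 × 28 = 18.760
  age 12: 0.45 × 46 = 20.700
  age 13: 0.32 × 56 = 17.920
  age 14: 0.22 × 80 = 17.600
  age 15: 0.17 × 103 = 17.510
Maximum at age 12 (20.700).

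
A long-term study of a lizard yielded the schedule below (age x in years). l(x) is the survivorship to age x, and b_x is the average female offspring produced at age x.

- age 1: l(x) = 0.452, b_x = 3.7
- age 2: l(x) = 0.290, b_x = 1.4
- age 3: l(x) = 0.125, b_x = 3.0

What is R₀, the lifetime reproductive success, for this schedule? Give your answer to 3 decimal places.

2.453

R₀ = Σ l(x) b_x:
  age 1: 0.452 × 3.7 = 1.6724
  age 2: 0.290 × 1.4 = 0.4060
  age 3: 0.125 × 3.0 = 0.3750
R₀ = 1.6724 + 0.4060 + 0.3750 = 2.4534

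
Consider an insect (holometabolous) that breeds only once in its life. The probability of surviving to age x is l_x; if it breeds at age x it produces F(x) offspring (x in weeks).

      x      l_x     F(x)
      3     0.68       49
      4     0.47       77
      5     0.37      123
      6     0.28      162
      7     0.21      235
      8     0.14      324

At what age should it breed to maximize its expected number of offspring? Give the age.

7

Expected offspring if breeding at age x = l_x × F(x):
  age 3: 0.68 × 49 = 33.320
  age 4: 0.47 × 77 = 36.190
  age 5: 0.37 × 123 = 45.510
  age 6: 0.28 × 162 = 45.360
  age 7: 0.21 × 235 = 49.350
  age 8: 0.14 × 324 = 45.360
Maximum at age 7 (49.350).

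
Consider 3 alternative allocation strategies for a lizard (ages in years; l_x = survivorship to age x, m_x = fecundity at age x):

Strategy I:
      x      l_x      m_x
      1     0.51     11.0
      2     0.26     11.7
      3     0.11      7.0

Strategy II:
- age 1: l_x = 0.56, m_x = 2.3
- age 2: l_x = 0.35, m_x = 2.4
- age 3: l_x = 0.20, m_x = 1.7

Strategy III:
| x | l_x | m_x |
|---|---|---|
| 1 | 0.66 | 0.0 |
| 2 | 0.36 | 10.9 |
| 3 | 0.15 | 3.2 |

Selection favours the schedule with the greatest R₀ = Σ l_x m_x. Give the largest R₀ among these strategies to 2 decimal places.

Strategy I: R₀ = 0.51×11.0 + 0.26×11.7 + 0.11×7.0 = 9.4220
Strategy II: R₀ = 0.56×2.3 + 0.35×2.4 + 0.20×1.7 = 2.4680
Strategy III: R₀ = 0.66×0.0 + 0.36×10.9 + 0.15×3.2 = 4.4040
Highest R₀: strategy I with 9.4220.

9.42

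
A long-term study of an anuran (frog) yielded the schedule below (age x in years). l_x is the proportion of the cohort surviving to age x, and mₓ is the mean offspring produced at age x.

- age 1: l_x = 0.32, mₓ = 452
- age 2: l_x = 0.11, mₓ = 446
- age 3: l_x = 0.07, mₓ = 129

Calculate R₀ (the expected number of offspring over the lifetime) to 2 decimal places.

202.73

R₀ = Σ l_x mₓ:
  age 1: 0.32 × 452 = 144.6400
  age 2: 0.11 × 446 = 49.0600
  age 3: 0.07 × 129 = 9.0300
R₀ = 144.6400 + 49.0600 + 9.0300 = 202.7300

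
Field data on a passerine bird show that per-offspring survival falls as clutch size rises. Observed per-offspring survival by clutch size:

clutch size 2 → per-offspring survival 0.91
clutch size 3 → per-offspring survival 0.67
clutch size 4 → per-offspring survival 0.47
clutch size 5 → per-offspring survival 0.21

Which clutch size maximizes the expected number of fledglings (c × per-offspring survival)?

Expected fledglings = c × s(c):
  c=2: 2 × 0.91 = 1.820
  c=3: 3 × 0.67 = 2.010
  c=4: 4 × 0.47 = 1.880
  c=5: 5 × 0.21 = 1.050
Maximum at c = 3 (2.010 fledglings).

3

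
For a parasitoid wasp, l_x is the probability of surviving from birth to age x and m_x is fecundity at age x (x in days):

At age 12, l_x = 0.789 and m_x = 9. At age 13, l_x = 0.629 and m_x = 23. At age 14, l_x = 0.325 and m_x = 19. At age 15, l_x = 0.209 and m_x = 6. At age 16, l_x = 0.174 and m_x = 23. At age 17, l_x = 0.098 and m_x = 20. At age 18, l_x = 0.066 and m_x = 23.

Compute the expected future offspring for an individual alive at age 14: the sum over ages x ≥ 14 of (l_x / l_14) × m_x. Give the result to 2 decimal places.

l_14 = 0.325. Conditional survival from age 14 to x is l_x / l_14.
  x=14: (0.325/0.325) × 19 = 19.0000
  x=15: (0.209/0.325) × 6 = 3.8585
  x=16: (0.174/0.325) × 23 = 12.3138
  x=17: (0.098/0.325) × 20 = 6.0308
  x=18: (0.066/0.325) × 23 = 4.6708
Sum = 19.0000 + 3.8585 + 12.3138 + 6.0308 + 4.6708 = 45.8738

45.87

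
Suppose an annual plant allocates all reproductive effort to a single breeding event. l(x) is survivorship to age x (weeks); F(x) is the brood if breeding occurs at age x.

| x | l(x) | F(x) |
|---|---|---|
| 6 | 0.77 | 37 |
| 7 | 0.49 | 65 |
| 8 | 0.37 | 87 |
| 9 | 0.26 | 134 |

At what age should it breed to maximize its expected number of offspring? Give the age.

Expected offspring if breeding at age x = l(x) × F(x):
  age 6: 0.77 × 37 = 28.490
  age 7: 0.49 × 65 = 31.850
  age 8: 0.37 × 87 = 32.190
  age 9: 0.26 × 134 = 34.840
Maximum at age 9 (34.840).

9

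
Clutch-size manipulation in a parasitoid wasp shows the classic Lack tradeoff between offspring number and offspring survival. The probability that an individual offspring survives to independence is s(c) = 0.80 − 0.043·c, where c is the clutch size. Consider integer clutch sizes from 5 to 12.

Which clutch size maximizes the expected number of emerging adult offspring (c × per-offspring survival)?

Expected emerging adult offspring = c × s(c):
  c=5: 5 × 0.585 = 2.925
  c=6: 6 × 0.542 = 3.252
  c=7: 7 × 0.499 = 3.493
  c=8: 8 × 0.456 = 3.648
  c=9: 9 × 0.413 = 3.717
  c=10: 10 × 0.370 = 3.700
  c=11: 11 × 0.327 = 3.597
  c=12: 12 × 0.284 = 3.408
Maximum at c = 9 (3.717 emerging adult offspring).

9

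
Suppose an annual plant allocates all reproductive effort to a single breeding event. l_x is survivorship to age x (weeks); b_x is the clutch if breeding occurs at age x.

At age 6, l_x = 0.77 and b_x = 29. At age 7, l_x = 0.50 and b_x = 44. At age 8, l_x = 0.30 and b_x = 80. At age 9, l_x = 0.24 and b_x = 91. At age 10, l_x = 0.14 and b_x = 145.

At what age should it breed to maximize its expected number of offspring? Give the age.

Expected offspring if breeding at age x = l_x × b_x:
  age 6: 0.77 × 29 = 22.330
  age 7: 0.50 × 44 = 22.000
  age 8: 0.30 × 80 = 24.000
  age 9: 0.24 × 91 = 21.840
  age 10: 0.14 × 145 = 20.300
Maximum at age 8 (24.000).

8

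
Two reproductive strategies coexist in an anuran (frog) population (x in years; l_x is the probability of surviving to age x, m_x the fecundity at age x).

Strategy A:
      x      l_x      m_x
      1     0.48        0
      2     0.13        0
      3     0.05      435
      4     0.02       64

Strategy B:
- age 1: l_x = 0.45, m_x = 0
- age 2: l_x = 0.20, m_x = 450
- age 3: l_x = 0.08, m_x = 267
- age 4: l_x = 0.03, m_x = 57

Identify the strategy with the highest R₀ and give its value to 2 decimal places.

Strategy A: R₀ = 0.48×0 + 0.13×0 + 0.05×435 + 0.02×64 = 23.0300
Strategy B: R₀ = 0.45×0 + 0.20×450 + 0.08×267 + 0.03×57 = 113.0700
Highest R₀: strategy B with 113.0700.

113.07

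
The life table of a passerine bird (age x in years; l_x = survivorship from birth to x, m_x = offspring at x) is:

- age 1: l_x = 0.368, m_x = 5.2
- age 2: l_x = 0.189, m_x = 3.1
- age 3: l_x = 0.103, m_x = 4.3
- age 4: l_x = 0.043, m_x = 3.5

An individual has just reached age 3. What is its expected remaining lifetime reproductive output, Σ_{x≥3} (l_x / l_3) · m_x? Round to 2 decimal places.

5.76

l_3 = 0.103. Conditional survival from age 3 to x is l_x / l_3.
  x=3: (0.103/0.103) × 4.3 = 4.3000
  x=4: (0.043/0.103) × 3.5 = 1.4612
Sum = 4.3000 + 1.4612 = 5.7612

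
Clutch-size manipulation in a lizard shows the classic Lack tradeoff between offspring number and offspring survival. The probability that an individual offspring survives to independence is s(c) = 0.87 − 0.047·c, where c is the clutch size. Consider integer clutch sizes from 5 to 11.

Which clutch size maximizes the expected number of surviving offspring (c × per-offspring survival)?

Expected surviving offspring = c × s(c):
  c=5: 5 × 0.635 = 3.175
  c=6: 6 × 0.588 = 3.528
  c=7: 7 × 0.541 = 3.787
  c=8: 8 × 0.494 = 3.952
  c=9: 9 × 0.447 = 4.023
  c=10: 10 × 0.400 = 4.000
  c=11: 11 × 0.353 = 3.883
Maximum at c = 9 (4.023 surviving offspring).

9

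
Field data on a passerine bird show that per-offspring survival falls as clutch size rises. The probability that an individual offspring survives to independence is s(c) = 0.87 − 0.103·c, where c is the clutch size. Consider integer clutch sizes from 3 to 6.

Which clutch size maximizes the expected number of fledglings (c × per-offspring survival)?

4

Expected fledglings = c × s(c):
  c=3: 3 × 0.561 = 1.683
  c=4: 4 × 0.458 = 1.832
  c=5: 5 × 0.355 = 1.775
  c=6: 6 × 0.252 = 1.512
Maximum at c = 4 (1.832 fledglings).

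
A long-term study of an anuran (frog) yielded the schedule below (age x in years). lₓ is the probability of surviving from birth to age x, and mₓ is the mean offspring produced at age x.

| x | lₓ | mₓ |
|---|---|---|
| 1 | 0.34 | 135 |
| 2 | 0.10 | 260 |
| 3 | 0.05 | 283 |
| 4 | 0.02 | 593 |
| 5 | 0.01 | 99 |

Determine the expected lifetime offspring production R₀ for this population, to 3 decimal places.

98.900

R₀ = Σ lₓ mₓ:
  age 1: 0.34 × 135 = 45.9000
  age 2: 0.10 × 260 = 26.0000
  age 3: 0.05 × 283 = 14.1500
  age 4: 0.02 × 593 = 11.8600
  age 5: 0.01 × 99 = 0.9900
R₀ = 45.9000 + 26.0000 + 14.1500 + 11.8600 + 0.9900 = 98.9000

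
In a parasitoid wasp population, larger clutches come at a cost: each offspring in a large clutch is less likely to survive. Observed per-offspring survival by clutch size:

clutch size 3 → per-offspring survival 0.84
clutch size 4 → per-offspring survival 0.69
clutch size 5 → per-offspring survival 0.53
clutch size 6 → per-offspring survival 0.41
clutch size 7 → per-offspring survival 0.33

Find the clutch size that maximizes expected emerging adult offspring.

4

Expected emerging adult offspring = c × s(c):
  c=3: 3 × 0.84 = 2.520
  c=4: 4 × 0.69 = 2.760
  c=5: 5 × 0.53 = 2.650
  c=6: 6 × 0.41 = 2.460
  c=7: 7 × 0.33 = 2.310
Maximum at c = 4 (2.760 emerging adult offspring).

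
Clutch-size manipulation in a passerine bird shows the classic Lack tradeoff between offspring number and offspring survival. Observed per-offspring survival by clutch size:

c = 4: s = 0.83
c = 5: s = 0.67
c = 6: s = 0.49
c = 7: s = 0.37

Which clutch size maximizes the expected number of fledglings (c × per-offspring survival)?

Expected fledglings = c × s(c):
  c=4: 4 × 0.83 = 3.320
  c=5: 5 × 0.67 = 3.350
  c=6: 6 × 0.49 = 2.940
  c=7: 7 × 0.37 = 2.590
Maximum at c = 5 (3.350 fledglings).

5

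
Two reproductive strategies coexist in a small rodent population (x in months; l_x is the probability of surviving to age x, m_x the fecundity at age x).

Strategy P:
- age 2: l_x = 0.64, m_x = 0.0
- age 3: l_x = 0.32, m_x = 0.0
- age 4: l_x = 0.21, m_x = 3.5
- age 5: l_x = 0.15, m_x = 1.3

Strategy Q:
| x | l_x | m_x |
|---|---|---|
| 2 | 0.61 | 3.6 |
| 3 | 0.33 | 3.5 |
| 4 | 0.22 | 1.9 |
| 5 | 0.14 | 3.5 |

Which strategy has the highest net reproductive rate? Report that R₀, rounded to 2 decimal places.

Strategy P: R₀ = 0.64×0.0 + 0.32×0.0 + 0.21×3.5 + 0.15×1.3 = 0.9300
Strategy Q: R₀ = 0.61×3.6 + 0.33×3.5 + 0.22×1.9 + 0.14×3.5 = 4.2590
Highest R₀: strategy Q with 4.2590.

4.26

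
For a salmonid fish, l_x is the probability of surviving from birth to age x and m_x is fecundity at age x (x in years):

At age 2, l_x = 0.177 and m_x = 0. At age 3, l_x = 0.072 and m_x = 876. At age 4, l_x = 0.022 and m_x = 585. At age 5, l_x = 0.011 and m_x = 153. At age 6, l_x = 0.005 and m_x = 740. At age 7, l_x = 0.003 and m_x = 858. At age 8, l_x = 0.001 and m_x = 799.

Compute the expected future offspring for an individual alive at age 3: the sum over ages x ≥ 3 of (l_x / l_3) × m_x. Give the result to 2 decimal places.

1176.36

l_3 = 0.072. Conditional survival from age 3 to x is l_x / l_3.
  x=3: (0.072/0.072) × 876 = 876.0000
  x=4: (0.022/0.072) × 585 = 178.7500
  x=5: (0.011/0.072) × 153 = 23.3750
  x=6: (0.005/0.072) × 740 = 51.3889
  x=7: (0.003/0.072) × 858 = 35.7500
  x=8: (0.001/0.072) × 799 = 11.0972
Sum = 876.0000 + 178.7500 + 23.3750 + 51.3889 + 35.7500 + 11.0972 = 1176.3611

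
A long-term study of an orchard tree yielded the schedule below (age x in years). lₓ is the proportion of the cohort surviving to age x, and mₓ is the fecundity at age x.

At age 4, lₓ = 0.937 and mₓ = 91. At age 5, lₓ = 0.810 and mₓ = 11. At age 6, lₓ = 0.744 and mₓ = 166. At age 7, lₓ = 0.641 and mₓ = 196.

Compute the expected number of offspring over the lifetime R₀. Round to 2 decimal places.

R₀ = Σ lₓ mₓ:
  age 4: 0.937 × 91 = 85.2670
  age 5: 0.810 × 11 = 8.9100
  age 6: 0.744 × 166 = 123.5040
  age 7: 0.641 × 196 = 125.6360
R₀ = 85.2670 + 8.9100 + 123.5040 + 125.6360 = 343.3170

343.32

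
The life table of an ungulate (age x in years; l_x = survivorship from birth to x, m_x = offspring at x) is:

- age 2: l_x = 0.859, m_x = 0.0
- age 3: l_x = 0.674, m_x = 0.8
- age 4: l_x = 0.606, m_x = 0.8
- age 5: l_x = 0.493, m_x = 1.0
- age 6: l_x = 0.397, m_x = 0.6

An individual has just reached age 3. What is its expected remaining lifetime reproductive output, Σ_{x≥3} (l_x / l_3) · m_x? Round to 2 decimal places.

l_3 = 0.674. Conditional survival from age 3 to x is l_x / l_3.
  x=3: (0.674/0.674) × 0.8 = 0.8000
  x=4: (0.606/0.674) × 0.8 = 0.7193
  x=5: (0.493/0.674) × 1.0 = 0.7315
  x=6: (0.397/0.674) × 0.6 = 0.3534
Sum = 0.8000 + 0.7193 + 0.7315 + 0.3534 = 2.6042

2.60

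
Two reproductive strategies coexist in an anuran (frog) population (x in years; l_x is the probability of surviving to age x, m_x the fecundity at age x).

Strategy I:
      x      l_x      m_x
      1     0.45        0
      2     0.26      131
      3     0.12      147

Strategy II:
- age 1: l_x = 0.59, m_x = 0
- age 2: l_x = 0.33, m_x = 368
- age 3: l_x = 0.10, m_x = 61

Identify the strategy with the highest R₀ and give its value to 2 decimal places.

127.54

Strategy I: R₀ = 0.45×0 + 0.26×131 + 0.12×147 = 51.7000
Strategy II: R₀ = 0.59×0 + 0.33×368 + 0.10×61 = 127.5400
Highest R₀: strategy II with 127.5400.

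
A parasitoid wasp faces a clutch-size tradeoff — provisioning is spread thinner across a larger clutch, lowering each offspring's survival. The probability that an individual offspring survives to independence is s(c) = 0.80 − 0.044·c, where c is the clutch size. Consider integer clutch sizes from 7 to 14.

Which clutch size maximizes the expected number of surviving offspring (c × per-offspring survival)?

9

Expected surviving offspring = c × s(c):
  c=7: 7 × 0.492 = 3.444
  c=8: 8 × 0.448 = 3.584
  c=9: 9 × 0.404 = 3.636
  c=10: 10 × 0.360 = 3.600
  c=11: 11 × 0.316 = 3.476
  c=12: 12 × 0.272 = 3.264
  c=13: 13 × 0.228 = 2.964
  c=14: 14 × 0.184 = 2.576
Maximum at c = 9 (3.636 surviving offspring).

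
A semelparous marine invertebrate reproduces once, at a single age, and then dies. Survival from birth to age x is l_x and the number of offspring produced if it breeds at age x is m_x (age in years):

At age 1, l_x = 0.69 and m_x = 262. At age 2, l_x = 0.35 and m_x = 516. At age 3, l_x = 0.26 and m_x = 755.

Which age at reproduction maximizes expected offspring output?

Expected offspring if breeding at age x = l_x × m_x:
  age 1: 0.69 × 262 = 180.780
  age 2: 0.35 × 516 = 180.600
  age 3: 0.26 × 755 = 196.300
Maximum at age 3 (196.300).

3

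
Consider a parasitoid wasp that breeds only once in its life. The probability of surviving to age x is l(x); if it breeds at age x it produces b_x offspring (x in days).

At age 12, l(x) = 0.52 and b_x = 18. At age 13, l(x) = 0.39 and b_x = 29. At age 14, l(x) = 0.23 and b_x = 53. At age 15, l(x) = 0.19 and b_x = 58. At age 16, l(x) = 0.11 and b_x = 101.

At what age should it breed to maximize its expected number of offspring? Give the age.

Expected offspring if breeding at age x = l(x) × b_x:
  age 12: 0.52 × 18 = 9.360
  age 13: 0.39 × 29 = 11.310
  age 14: 0.23 × 53 = 12.190
  age 15: 0.19 × 58 = 11.020
  age 16: 0.11 × 101 = 11.110
Maximum at age 14 (12.190).

14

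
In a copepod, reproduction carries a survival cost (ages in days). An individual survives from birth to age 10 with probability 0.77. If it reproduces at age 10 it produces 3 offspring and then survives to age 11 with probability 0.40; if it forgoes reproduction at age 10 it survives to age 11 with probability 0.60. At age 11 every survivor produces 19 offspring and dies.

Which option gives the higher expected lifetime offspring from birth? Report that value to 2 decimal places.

breed at age 10: R₀ = 0.77 × (3 + 0.40 × 19) = 0.77 × 10.6000 = 8.1620
delay to age 11: R₀ = 0.77 × (0.60 × 19) = 0.77 × 11.4000 = 8.7780
Higher: delay to age 11 (8.7780).

8.78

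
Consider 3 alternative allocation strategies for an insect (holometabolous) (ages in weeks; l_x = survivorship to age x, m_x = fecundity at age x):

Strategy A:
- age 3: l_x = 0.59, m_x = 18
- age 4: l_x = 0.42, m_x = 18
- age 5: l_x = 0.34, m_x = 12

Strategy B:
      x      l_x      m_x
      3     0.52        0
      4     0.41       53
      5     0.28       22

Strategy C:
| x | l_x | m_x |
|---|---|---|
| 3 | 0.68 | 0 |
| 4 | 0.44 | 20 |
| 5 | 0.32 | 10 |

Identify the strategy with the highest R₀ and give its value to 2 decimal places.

27.89

Strategy A: R₀ = 0.59×18 + 0.42×18 + 0.34×12 = 22.2600
Strategy B: R₀ = 0.52×0 + 0.41×53 + 0.28×22 = 27.8900
Strategy C: R₀ = 0.68×0 + 0.44×20 + 0.32×10 = 12.0000
Highest R₀: strategy B with 27.8900.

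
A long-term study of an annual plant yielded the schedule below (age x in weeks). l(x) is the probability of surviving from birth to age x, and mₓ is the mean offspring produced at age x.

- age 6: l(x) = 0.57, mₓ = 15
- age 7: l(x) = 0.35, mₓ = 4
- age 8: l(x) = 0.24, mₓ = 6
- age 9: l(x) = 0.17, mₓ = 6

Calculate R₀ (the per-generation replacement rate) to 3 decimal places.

12.410

R₀ = Σ l(x) mₓ:
  age 6: 0.57 × 15 = 8.5500
  age 7: 0.35 × 4 = 1.4000
  age 8: 0.24 × 6 = 1.4400
  age 9: 0.17 × 6 = 1.0200
R₀ = 8.5500 + 1.4000 + 1.4400 + 1.0200 = 12.4100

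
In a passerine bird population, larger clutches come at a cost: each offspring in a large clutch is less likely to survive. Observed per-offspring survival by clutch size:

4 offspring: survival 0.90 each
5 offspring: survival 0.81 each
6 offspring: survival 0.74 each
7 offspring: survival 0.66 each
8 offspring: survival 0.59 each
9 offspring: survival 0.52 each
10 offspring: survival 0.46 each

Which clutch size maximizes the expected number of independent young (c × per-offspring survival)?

Expected independent young = c × s(c):
  c=4: 4 × 0.90 = 3.600
  c=5: 5 × 0.81 = 4.050
  c=6: 6 × 0.74 = 4.440
  c=7: 7 × 0.66 = 4.620
  c=8: 8 × 0.59 = 4.720
  c=9: 9 × 0.52 = 4.680
  c=10: 10 × 0.46 = 4.600
Maximum at c = 8 (4.720 independent young).

8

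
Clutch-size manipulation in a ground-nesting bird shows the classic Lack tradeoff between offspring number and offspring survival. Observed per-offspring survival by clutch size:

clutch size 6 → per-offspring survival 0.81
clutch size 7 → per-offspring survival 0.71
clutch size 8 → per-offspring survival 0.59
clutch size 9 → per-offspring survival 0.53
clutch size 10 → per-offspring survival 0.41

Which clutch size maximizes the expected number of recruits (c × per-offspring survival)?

Expected recruits = c × s(c):
  c=6: 6 × 0.81 = 4.860
  c=7: 7 × 0.71 = 4.970
  c=8: 8 × 0.59 = 4.720
  c=9: 9 × 0.53 = 4.770
  c=10: 10 × 0.41 = 4.100
Maximum at c = 7 (4.970 recruits).

7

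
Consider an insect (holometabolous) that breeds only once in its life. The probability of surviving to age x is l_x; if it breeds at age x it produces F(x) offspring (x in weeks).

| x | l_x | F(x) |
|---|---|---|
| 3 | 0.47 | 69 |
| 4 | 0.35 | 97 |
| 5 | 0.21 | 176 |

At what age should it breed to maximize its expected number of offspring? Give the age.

Expected offspring if breeding at age x = l_x × F(x):
  age 3: 0.47 × 69 = 32.430
  age 4: 0.35 × 97 = 33.950
  age 5: 0.21 × 176 = 36.960
Maximum at age 5 (36.960).

5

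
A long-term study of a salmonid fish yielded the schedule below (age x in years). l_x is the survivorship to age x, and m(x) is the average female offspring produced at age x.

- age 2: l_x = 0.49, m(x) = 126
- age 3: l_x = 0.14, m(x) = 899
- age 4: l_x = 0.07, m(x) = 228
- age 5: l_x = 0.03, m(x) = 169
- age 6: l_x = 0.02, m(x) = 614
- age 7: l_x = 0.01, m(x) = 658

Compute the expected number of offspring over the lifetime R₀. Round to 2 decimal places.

R₀ = Σ l_x m(x):
  age 2: 0.49 × 126 = 61.7400
  age 3: 0.14 × 899 = 125.8600
  age 4: 0.07 × 228 = 15.9600
  age 5: 0.03 × 169 = 5.0700
  age 6: 0.02 × 614 = 12.2800
  age 7: 0.01 × 658 = 6.5800
R₀ = 61.7400 + 125.8600 + 15.9600 + 5.0700 + 12.2800 + 6.5800 = 227.4900

227.49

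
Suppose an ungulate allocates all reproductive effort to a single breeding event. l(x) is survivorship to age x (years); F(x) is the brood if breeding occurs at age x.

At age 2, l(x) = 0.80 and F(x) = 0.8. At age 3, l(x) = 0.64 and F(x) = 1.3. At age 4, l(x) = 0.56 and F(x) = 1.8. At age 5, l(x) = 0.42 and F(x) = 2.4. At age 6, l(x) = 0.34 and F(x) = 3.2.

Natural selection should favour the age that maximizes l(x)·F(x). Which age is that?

6

Expected offspring if breeding at age x = l(x) × F(x):
  age 2: 0.80 × 0.8 = 0.640
  age 3: 0.64 × 1.3 = 0.832
  age 4: 0.56 × 1.8 = 1.008
  age 5: 0.42 × 2.4 = 1.008
  age 6: 0.34 × 3.2 = 1.088
Maximum at age 6 (1.088).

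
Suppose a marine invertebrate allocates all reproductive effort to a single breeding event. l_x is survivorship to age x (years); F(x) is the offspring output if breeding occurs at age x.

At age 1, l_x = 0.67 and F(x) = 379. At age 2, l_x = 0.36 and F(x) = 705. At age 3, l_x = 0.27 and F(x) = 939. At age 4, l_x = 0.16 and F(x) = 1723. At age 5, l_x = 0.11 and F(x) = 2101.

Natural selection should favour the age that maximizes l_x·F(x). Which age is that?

4

Expected offspring if breeding at age x = l_x × F(x):
  age 1: 0.67 × 379 = 253.930
  age 2: 0.36 × 705 = 253.800
  age 3: 0.27 × 939 = 253.530
  age 4: 0.16 × 1723 = 275.680
  age 5: 0.11 × 2101 = 231.110
Maximum at age 4 (275.680).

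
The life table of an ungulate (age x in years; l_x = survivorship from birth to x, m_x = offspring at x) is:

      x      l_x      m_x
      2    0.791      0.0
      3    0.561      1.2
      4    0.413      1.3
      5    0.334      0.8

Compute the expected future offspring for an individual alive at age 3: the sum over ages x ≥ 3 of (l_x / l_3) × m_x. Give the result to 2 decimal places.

l_3 = 0.561. Conditional survival from age 3 to x is l_x / l_3.
  x=3: (0.561/0.561) × 1.2 = 1.2000
  x=4: (0.413/0.561) × 1.3 = 0.9570
  x=5: (0.334/0.561) × 0.8 = 0.4763
Sum = 1.2000 + 0.9570 + 0.4763 = 2.6333

2.63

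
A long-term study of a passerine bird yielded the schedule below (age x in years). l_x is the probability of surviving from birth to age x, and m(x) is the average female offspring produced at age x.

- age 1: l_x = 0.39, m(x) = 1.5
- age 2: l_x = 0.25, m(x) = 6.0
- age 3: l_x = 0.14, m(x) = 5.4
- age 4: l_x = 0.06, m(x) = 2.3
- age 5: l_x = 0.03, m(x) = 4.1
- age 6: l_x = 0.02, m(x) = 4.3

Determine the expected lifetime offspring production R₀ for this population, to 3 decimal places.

R₀ = Σ l_x m(x):
  age 1: 0.39 × 1.5 = 0.5850
  age 2: 0.25 × 6.0 = 1.5000
  age 3: 0.14 × 5.4 = 0.7560
  age 4: 0.06 × 2.3 = 0.1380
  age 5: 0.03 × 4.1 = 0.1230
  age 6: 0.02 × 4.3 = 0.0860
R₀ = 0.5850 + 1.5000 + 0.7560 + 0.1380 + 0.1230 + 0.0860 = 3.1880

3.188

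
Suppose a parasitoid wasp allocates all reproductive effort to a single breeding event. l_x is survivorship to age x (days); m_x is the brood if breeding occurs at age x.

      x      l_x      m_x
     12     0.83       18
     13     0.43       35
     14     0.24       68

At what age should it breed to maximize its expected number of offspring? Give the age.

Expected offspring if breeding at age x = l_x × m_x:
  age 12: 0.83 × 18 = 14.940
  age 13: 0.43 × 35 = 15.050
  age 14: 0.24 × 68 = 16.320
Maximum at age 14 (16.320).

14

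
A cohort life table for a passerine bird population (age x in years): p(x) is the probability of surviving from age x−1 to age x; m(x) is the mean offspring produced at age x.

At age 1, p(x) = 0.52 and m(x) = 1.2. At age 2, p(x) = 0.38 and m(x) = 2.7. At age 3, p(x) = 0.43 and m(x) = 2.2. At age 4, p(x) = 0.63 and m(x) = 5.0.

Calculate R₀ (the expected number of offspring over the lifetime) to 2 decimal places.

Survivorship from birth: l_x = p_1·p_2·…·p_x.
  l_1 = 0.52000
  l_2 = 0.19760
  l_3 = 0.08497
  l_4 = 0.05353
R₀ = Σ l_x m(x):
  age 1: 0.52000 × 1.2 = 0.6240
  age 2: 0.19760 × 2.7 = 0.5335
  age 3: 0.08497 × 2.2 = 0.1869
  age 4: 0.05353 × 5.0 = 0.2676
R₀ = 0.6240 + 0.5335 + 0.1869 + 0.2676 = 1.6121

1.61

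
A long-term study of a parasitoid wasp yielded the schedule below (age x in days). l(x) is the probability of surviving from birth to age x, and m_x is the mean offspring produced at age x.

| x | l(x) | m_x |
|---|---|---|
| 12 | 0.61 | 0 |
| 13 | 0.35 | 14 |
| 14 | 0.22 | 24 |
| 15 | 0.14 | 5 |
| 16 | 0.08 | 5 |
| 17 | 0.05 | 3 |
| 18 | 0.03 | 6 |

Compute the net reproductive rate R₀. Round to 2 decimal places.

11.61

R₀ = Σ l(x) m_x:
  age 12: 0.61 × 0 = 0.0000
  age 13: 0.35 × 14 = 4.9000
  age 14: 0.22 × 24 = 5.2800
  age 15: 0.14 × 5 = 0.7000
  age 16: 0.08 × 5 = 0.4000
  age 17: 0.05 × 3 = 0.1500
  age 18: 0.03 × 6 = 0.1800
R₀ = 0.0000 + 4.9000 + 5.2800 + 0.7000 + 0.4000 + 0.1500 + 0.1800 = 11.6100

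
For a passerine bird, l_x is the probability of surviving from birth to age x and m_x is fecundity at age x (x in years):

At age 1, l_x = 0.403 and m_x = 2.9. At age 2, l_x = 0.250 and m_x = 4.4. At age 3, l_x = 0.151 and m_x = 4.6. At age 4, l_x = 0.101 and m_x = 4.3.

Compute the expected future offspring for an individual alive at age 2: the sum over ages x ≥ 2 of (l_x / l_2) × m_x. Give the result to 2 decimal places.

8.92

l_2 = 0.250. Conditional survival from age 2 to x is l_x / l_2.
  x=2: (0.250/0.250) × 4.4 = 4.4000
  x=3: (0.151/0.250) × 4.6 = 2.7784
  x=4: (0.101/0.250) × 4.3 = 1.7372
Sum = 4.4000 + 2.7784 + 1.7372 = 8.9156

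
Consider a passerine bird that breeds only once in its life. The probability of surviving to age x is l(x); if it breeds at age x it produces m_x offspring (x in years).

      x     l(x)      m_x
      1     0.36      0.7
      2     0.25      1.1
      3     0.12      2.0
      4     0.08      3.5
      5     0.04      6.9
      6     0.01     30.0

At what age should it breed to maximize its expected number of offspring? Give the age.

Expected offspring if breeding at age x = l(x) × m_x:
  age 1: 0.36 × 0.7 = 0.252
  age 2: 0.25 × 1.1 = 0.275
  age 3: 0.12 × 2.0 = 0.240
  age 4: 0.08 × 3.5 = 0.280
  age 5: 0.04 × 6.9 = 0.276
  age 6: 0.01 × 30.0 = 0.300
Maximum at age 6 (0.300).

6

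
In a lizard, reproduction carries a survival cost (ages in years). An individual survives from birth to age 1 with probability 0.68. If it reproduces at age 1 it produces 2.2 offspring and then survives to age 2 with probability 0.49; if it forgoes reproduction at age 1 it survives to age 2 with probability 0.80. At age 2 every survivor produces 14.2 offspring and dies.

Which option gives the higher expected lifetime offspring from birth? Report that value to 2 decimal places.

7.72

breed at age 1: R₀ = 0.68 × (2.2 + 0.49 × 14.2) = 0.68 × 9.1580 = 6.2274
delay to age 2: R₀ = 0.68 × (0.80 × 14.2) = 0.68 × 11.3600 = 7.7248
Higher: delay to age 2 (7.7248).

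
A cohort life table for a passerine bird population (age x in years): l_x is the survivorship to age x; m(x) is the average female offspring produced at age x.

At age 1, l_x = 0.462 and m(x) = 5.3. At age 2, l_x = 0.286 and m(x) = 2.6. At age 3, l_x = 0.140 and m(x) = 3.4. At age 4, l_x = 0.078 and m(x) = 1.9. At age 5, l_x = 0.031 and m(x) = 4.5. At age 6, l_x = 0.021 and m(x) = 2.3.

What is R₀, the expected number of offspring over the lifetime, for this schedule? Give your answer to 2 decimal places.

R₀ = Σ l_x m(x):
  age 1: 0.462 × 5.3 = 2.4486
  age 2: 0.286 × 2.6 = 0.7436
  age 3: 0.140 × 3.4 = 0.4760
  age 4: 0.078 × 1.9 = 0.1482
  age 5: 0.031 × 4.5 = 0.1395
  age 6: 0.021 × 2.3 = 0.0483
R₀ = 2.4486 + 0.7436 + 0.4760 + 0.1482 + 0.1395 + 0.0483 = 4.0042

4.00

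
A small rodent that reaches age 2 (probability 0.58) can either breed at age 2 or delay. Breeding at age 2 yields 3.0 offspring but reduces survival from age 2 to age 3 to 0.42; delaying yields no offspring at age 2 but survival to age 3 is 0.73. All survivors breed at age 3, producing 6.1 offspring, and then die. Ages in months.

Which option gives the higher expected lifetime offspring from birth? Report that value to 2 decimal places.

3.23

breed at age 2: R₀ = 0.58 × (3.0 + 0.42 × 6.1) = 0.58 × 5.5620 = 3.2260
delay to age 3: R₀ = 0.58 × (0.73 × 6.1) = 0.58 × 4.4530 = 2.5827
Higher: breed at age 2 (3.2260).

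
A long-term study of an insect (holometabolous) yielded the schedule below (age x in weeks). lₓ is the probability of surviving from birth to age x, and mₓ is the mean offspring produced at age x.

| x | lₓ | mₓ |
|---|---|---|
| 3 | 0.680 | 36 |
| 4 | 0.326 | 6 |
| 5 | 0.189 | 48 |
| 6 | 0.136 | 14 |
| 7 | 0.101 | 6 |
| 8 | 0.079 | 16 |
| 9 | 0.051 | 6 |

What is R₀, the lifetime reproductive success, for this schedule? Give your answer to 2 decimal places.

39.59

R₀ = Σ lₓ mₓ:
  age 3: 0.680 × 36 = 24.4800
  age 4: 0.326 × 6 = 1.9560
  age 5: 0.189 × 48 = 9.0720
  age 6: 0.136 × 14 = 1.9040
  age 7: 0.101 × 6 = 0.6060
  age 8: 0.079 × 16 = 1.2640
  age 9: 0.051 × 6 = 0.3060
R₀ = 24.4800 + 1.9560 + 9.0720 + 1.9040 + 0.6060 + 1.2640 + 0.3060 = 39.5880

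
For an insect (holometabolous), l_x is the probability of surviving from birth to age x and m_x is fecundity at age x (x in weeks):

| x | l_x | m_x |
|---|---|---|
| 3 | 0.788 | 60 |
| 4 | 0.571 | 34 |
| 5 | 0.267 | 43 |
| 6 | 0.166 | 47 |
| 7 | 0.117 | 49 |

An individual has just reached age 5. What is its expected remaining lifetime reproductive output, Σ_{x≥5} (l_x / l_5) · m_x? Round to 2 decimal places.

93.69

l_5 = 0.267. Conditional survival from age 5 to x is l_x / l_5.
  x=5: (0.267/0.267) × 43 = 43.0000
  x=6: (0.166/0.267) × 47 = 29.2210
  x=7: (0.117/0.267) × 49 = 21.4719
Sum = 43.0000 + 29.2210 + 21.4719 = 93.6929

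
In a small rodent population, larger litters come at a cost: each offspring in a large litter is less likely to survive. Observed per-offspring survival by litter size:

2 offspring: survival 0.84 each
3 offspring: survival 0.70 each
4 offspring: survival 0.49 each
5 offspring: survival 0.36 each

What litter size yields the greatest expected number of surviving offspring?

Expected surviving offspring = c × s(c):
  c=2: 2 × 0.84 = 1.680
  c=3: 3 × 0.70 = 2.100
  c=4: 4 × 0.49 = 1.960
  c=5: 5 × 0.36 = 1.800
Maximum at c = 3 (2.100 surviving offspring).

3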